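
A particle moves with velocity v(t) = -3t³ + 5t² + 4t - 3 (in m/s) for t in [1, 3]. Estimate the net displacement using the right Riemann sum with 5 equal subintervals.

Δt = (3 − 1)/5 = 0.4.
Right endpoints: 1.4, 1.8, 2.2, 2.6, 3.
v(1.4) = 4.168, v(1.8) = 2.904, v(2.2) = -1.944, v(2.6) = -11.528, v(3) = -27.
Sum = Δt · [v(1.4) + v(1.8) + v(2.2) + v(2.6) + v(3)].
Sum = -13.36.

-13.36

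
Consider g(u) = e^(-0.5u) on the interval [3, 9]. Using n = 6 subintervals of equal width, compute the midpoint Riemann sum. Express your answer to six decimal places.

0.419657

Δu = (9 − 3)/6 = 1.
Midpoints: 3.5, 4.5, 5.5, 6.5, 7.5, 8.5.
g(3.5) ≈ 0.173774, g(4.5) ≈ 0.105399, g(5.5) ≈ 0.063928, g(6.5) ≈ 0.038774, g(7.5) ≈ 0.023518, g(8.5) ≈ 0.014264.
Sum = Δu · [g(3.5) + g(4.5) + g(5.5) + ...].
Sum ≈ 0.419657.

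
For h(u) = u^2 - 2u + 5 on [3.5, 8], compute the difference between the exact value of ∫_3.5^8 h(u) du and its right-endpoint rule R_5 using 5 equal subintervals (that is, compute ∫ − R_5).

Exact integral: ∫_3.5^8 h(u) du = 127.125.
R_5 = 146.97.
Error = 127.125 − 146.97 = -19.845.

-19.845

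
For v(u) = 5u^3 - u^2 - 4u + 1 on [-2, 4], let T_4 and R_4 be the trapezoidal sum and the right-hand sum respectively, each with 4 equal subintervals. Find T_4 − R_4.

T_4 = 289.5.
R_4 = 532.5.
T_4 − R_4 = -243.

-243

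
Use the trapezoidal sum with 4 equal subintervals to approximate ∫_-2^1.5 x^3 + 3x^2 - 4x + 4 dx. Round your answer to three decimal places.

27.146

Δx = (1.5 − (-2))/4 = 0.875.
f(-2) = 16, f(-1.125) = 5567/512, f(-0.25) = 5.171875, f(0.625) = 1493/512, f(1.5) = 8.125.
T_4 = (Δx/2)·[f(x_0) + 2f(x_1) + 2f(x_2) + 2f(x_3) + f(x_4)].
Sum ≈ 27.146.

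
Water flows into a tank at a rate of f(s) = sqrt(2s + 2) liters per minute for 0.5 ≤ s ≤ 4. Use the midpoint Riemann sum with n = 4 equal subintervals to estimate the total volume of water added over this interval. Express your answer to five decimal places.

Δs = (4 − 0.5)/4 = 0.875.
Midpoints: 0.9375, 1.8125, 2.6875, 3.5625.
f(0.9375) ≈ 1.96850, f(1.8125) ≈ 2.37171, f(2.6875) ≈ 2.71570, f(3.5625) ≈ 3.02076.
Sum = Δs · [f(0.9375) + f(1.8125) + f(2.6875) + f(3.5625)].
Sum ≈ 8.81708.

8.81708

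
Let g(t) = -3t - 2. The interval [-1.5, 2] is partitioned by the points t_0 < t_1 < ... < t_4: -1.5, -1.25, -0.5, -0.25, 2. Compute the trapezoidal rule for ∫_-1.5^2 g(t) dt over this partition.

-9.625

Subinterval widths: 0.25, 0.75, 0.25, 2.25.
g(-1.5) = 2.5, g(-1.25) = 1.75, g(-0.5) = -0.5, g(-0.25) = -1.25, g(2) = -8.
On each subinterval the trapezoid contributes (Δt_i/2)·[g(t_{i-1}) + g(t_i)].
Sum = -9.625.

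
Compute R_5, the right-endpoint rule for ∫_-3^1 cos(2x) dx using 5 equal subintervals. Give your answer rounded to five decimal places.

Δx = (1 − (-3))/5 = 0.8.
Right endpoints: -2.2, -1.4, -0.6, 0.2, 1.
f(-2.2) ≈ -0.30733, f(-1.4) ≈ -0.94222, f(-0.6) ≈ 0.36236, f(0.2) ≈ 0.92106, f(1) ≈ -0.41615.
Sum = Δx · [f(-2.2) + f(-1.4) + f(-0.6) + f(0.2) + f(1)].
Sum ≈ -0.30583.

-0.30583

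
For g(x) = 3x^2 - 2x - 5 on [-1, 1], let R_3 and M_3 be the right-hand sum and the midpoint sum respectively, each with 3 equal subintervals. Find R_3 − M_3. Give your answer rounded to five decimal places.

R_3 ≈ -8.8888889.
M_3 ≈ -8.2222222.
R_3 − M_3 ≈ -0.66667.

-0.66667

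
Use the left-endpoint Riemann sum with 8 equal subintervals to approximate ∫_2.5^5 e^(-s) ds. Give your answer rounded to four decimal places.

Δs = (5 − 2.5)/8 = 0.3125.
Left endpoints: 2.5, 2.8125, 3.125, 3.4375, 3.75, 4.0625, 4.375, 4.6875.
f(2.5) ≈ 0.0821, f(2.8125) ≈ 0.0601, f(3.125) ≈ 0.0439, f(3.4375) ≈ 0.0321, f(3.75) ≈ 0.0235, f(4.0625) ≈ 0.0172, f(4.375) ≈ 0.0126, f(4.6875) ≈ 0.0092.
Sum = Δs · [f(2.5) + f(2.8125) + f(3.125) + ...].
Sum ≈ 0.0877.

0.0877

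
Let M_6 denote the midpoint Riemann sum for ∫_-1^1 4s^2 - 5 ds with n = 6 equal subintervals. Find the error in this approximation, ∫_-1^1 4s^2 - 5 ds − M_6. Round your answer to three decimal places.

0.074

Exact integral: ∫_-1^1 f(s) ds ≈ -7.33333.
M_6 ≈ -7.40741.
Error ≈ -7.33333 − (-7.40741) ≈ 0.074.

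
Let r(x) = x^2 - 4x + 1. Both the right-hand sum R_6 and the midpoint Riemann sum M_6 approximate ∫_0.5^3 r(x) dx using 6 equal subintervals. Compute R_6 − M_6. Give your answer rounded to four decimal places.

-0.1519

R_6 ≈ -6.229745.
M_6 ≈ -6.077836.
R_6 − M_6 ≈ -0.1519.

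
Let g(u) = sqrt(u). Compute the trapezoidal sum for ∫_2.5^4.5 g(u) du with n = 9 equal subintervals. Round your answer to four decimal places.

3.7284

Δu = (4.5 − 2.5)/9 = 2/9.
g(2.5) ≈ 1.5811, g(49/18) ≈ 1.6499, g(53/18) ≈ 1.7159, g(19/6) ≈ 1.7795, g(61/18) ≈ 1.8409, g(65/18) ≈ 1.9003, g(23/6) ≈ 1.9579, g(73/18) ≈ 2.0138, g(77/18) ≈ 2.0683, g(4.5) ≈ 2.1213.
T_9 = (Δu/2)·[g(u_0) + 2g(u_1) + ... + 2g(u_{8}) + g(u_9)].
Sum ≈ 3.7284.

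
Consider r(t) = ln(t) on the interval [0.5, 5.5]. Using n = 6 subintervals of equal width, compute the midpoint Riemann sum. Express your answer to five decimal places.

4.76936

Δt = (5.5 − 0.5)/6 = 5/6.
Midpoints: 11/12, 1.75, 31/12, 41/12, 4.25, 61/12.
r(11/12) ≈ -0.08701, r(1.75) ≈ 0.55962, r(31/12) ≈ 0.94908, r(41/12) ≈ 1.22867, r(4.25) ≈ 1.44692, r(61/12) ≈ 1.62597.
Sum = Δt · [r(11/12) + r(1.75) + r(31/12) + ...].
Sum ≈ 4.76936.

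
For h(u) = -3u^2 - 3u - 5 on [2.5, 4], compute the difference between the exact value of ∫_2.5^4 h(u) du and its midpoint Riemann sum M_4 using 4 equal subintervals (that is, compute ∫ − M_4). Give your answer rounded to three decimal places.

Exact integral: ∫_2.5^4 h(u) du = -70.5.
M_4 ≈ -70.44727.
Error ≈ -70.5 − (-70.44727) ≈ -0.053.

-0.053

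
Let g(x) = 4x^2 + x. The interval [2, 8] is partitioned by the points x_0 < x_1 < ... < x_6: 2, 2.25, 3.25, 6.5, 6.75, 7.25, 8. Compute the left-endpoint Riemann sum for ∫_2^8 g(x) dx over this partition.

Subinterval widths: 0.25, 1, 3.25, 0.25, 0.5, 0.75.
Left endpoints: 2, 2.25, 3.25, 6.5, 6.75, 7.25.
g(2) = 18, g(2.25) = 22.5, g(3.25) = 45.5, g(6.5) = 175.5, g(6.75) = 189, g(7.25) = 217.5.
Sum = Σ Δx_i · g(x_i).
Sum = 476.375.

476.375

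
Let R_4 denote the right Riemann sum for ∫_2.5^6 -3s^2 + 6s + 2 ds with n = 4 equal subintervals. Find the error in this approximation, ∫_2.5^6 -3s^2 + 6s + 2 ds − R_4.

31.19921875

Exact integral: ∫_2.5^6 f(s) ds = -104.125.
R_4 = -135.32421875.
Error = -104.125 − (-135.32421875) = 31.19921875.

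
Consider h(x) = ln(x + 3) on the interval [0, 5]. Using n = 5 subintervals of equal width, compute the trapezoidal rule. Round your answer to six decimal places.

8.322429

Δx = (5 − 0)/5 = 1.
h(0) ≈ 1.098612, h(1) ≈ 1.386294, h(2) ≈ 1.609438, h(3) ≈ 1.791759, h(4) ≈ 1.945910, h(5) ≈ 2.079442.
T_5 = (Δx/2)·[h(x_0) + 2h(x_1) + ... + 2h(x_{4}) + h(x_5)].
Sum ≈ 8.322429.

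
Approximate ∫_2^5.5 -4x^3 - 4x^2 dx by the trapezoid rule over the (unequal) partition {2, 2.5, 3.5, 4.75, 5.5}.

Subinterval widths: 0.5, 1, 1.25, 0.75.
f(2) = -48, f(2.5) = -87.5, f(3.5) = -220.5, f(4.75) = -518.9375, f(5.5) = -786.5.
On each subinterval the trapezoid contributes (Δx_i/2)·[f(x_{i-1}) + f(x_i)].
Sum = -1139.5625.

-1139.5625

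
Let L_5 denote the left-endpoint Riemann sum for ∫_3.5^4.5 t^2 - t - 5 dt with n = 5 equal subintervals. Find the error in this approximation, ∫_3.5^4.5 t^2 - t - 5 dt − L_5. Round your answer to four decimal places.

Exact integral: ∫_3.5^4.5 f(t) dt ≈ 7.083333.
L_5 = 6.39.
Error ≈ 7.083333 − 6.39 ≈ 0.6933.

0.6933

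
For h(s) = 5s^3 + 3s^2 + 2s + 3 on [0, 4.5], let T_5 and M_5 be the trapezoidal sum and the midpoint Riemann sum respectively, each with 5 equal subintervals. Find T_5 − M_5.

T_5 = 659.77875.
M_5 = 626.2903125.
T_5 − M_5 = 33.4884375.

33.4884375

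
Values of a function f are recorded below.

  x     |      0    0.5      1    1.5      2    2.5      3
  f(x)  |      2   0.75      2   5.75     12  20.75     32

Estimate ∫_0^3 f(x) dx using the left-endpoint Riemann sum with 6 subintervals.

21.625

Δx = 0.5.
Sum = 0.5·[2 + 0.75 + 2 + 5.75 + 12 + 20.75] = 21.625.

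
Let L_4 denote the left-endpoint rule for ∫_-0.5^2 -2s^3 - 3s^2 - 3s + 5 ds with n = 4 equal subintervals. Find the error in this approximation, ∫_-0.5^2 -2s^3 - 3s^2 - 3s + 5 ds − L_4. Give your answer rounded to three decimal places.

Exact integral: ∫_-0.5^2 f(s) ds = -9.21875.
L_4 ≈ 0.49805.
Error ≈ -9.21875 − 0.49805 ≈ -9.717.

-9.717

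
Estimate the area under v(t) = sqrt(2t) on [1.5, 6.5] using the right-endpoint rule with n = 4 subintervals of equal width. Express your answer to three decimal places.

15.024

Δt = (6.5 − 1.5)/4 = 1.25.
Right endpoints: 2.75, 4, 5.25, 6.5.
v(2.75) ≈ 2.345, v(4) ≈ 2.828, v(5.25) ≈ 3.240, v(6.5) ≈ 3.606.
Sum = Δt · [v(2.75) + v(4) + v(5.25) + v(6.5)].
Sum ≈ 15.024.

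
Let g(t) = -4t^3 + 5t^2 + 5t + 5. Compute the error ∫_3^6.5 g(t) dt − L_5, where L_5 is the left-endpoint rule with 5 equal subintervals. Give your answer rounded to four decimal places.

-267.4992

Exact integral: ∫_3^6.5 g(t) dt ≈ -1190.729167.
L_5 = -923.23.
Error ≈ -1190.729167 − (-923.23) ≈ -267.4992.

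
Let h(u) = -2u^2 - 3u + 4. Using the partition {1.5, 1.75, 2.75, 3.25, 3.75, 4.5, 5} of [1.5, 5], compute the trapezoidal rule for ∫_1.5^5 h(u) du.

Subinterval widths: 0.25, 1, 0.5, 0.5, 0.75, 0.5.
h(1.5) = -5, h(1.75) = -7.375, h(2.75) = -19.375, h(3.25) = -26.875, h(3.75) = -35.375, h(4.5) = -50, h(5) = -61.
On each subinterval the trapezoid contributes (Δu_i/2)·[h(u_{i-1}) + h(u_i)].
Sum = -101.8125.

-101.8125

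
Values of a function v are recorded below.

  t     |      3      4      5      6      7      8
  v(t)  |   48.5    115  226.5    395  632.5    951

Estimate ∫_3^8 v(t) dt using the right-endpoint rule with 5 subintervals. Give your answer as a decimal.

2320

Δt = 1.
Sum = 1·[115 + 226.5 + 395 + 632.5 + 951] = 2320.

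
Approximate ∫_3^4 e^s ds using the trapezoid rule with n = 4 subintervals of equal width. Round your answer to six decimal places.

Δs = (4 − 3)/4 = 0.25.
f(3) ≈ 20.085537, f(3.25) ≈ 25.790340, f(3.5) ≈ 33.115452, f(3.75) ≈ 42.521082, f(4) ≈ 54.598150.
T_4 = (Δs/2)·[f(s_0) + 2f(s_1) + 2f(s_2) + 2f(s_3) + f(s_4)].
Sum ≈ 34.692179.

34.692179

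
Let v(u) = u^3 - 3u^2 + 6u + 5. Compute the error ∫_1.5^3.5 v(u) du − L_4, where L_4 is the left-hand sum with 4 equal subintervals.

5

Exact integral: ∫_1.5^3.5 v(u) du = 36.75.
L_4 = 31.75.
Error = 36.75 − 31.75 = 5.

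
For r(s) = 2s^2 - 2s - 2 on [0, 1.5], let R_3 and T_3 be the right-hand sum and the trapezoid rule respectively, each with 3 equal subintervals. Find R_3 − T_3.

R_3 = -2.5.
T_3 = -2.875.
R_3 − T_3 = 0.375.

0.375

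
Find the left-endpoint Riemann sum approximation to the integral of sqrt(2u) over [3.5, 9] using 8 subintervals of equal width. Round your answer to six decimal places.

Δu = (9 − 3.5)/8 = 0.6875.
Left endpoints: 3.5, 4.1875, 4.875, 5.5625, 6.25, 6.9375, 7.625, 8.3125.
f(3.5) ≈ 2.645751, f(4.1875) ≈ 2.893959, f(4.875) ≈ 3.122499, f(5.5625) ≈ 3.335416, f(6.25) ≈ 3.535534, f(6.9375) ≈ 3.724916, f(7.625) ≈ 3.905125, f(8.3125) ≈ 4.077377.
Sum = Δu · [f(3.5) + f(4.1875) + f(4.875) + ...].
Sum ≈ 18.727897.

18.727897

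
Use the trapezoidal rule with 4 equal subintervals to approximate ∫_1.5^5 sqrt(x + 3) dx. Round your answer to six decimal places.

8.717229

Δx = (5 − 1.5)/4 = 0.875.
f(1.5) ≈ 2.121320, f(2.375) ≈ 2.318405, f(3.25) ≈ 2.500000, f(4.125) ≈ 2.669270, f(5) ≈ 2.828427.
T_4 = (Δx/2)·[f(x_0) + 2f(x_1) + 2f(x_2) + 2f(x_3) + f(x_4)].
Sum ≈ 8.717229.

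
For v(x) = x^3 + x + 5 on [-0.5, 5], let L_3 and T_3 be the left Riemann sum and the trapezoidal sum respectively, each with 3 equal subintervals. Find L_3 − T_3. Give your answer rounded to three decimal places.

-119.740

L_3 ≈ 97.16667.
T_3 = 216.90625.
L_3 − T_3 ≈ -119.740.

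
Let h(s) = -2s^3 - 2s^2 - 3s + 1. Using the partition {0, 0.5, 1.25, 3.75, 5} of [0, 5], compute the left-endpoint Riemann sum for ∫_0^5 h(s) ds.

-204.6953125

Subinterval widths: 0.5, 0.75, 2.5, 1.25.
Left endpoints: 0, 0.5, 1.25, 3.75.
h(0) = 1, h(0.5) = -1.25, h(1.25) = -9.78125, h(3.75) = -143.84375.
Sum = Σ Δs_i · h(s_i).
Sum = -204.6953125.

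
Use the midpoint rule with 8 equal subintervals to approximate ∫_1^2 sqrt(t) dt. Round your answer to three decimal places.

1.219

Δt = (2 − 1)/8 = 0.125.
Midpoints: 1.0625, 1.1875, 1.3125, 1.4375, 1.5625, 1.6875, 1.8125, 1.9375.
f(1.0625) ≈ 1.031, f(1.1875) ≈ 1.090, f(1.3125) ≈ 1.146, f(1.4375) ≈ 1.199, f(1.5625) ≈ 1.250, f(1.6875) ≈ 1.299, f(1.8125) ≈ 1.346, f(1.9375) ≈ 1.392.
Sum = Δt · [f(1.0625) + f(1.1875) + f(1.3125) + ...].
Sum ≈ 1.219.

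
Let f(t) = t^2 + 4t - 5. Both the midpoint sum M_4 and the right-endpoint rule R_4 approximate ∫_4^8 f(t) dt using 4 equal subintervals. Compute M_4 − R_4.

-33

M_4 = 225.
R_4 = 258.
M_4 − R_4 = -33.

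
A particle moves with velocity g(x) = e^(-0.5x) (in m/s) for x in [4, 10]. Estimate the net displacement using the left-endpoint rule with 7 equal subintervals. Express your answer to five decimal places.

0.31623

Δx = (10 − 4)/7 = 6/7.
Left endpoints: 4, 34/7, 40/7, 46/7, 52/7, 58/7, 64/7.
g(4) ≈ 0.13534, g(34/7) ≈ 0.08816, g(40/7) ≈ 0.05743, g(46/7) ≈ 0.03741, g(52/7) ≈ 0.02437, g(58/7) ≈ 0.01588, g(64/7) ≈ 0.01034.
Sum = Δx · [g(4) + g(34/7) + g(40/7) + ...].
Sum ≈ 0.31623.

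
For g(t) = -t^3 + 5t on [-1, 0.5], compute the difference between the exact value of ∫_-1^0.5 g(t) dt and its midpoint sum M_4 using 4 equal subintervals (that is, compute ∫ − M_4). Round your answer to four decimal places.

0.0132

Exact integral: ∫_-1^0.5 g(t) dt = -1.640625.
M_4 ≈ -1.653809.
Error ≈ -1.640625 − (-1.653809) ≈ 0.0132.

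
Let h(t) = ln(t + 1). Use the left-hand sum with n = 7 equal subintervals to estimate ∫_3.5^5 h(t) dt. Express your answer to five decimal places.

Δt = (5 − 3.5)/7 = 3/14.
Left endpoints: 3.5, 26/7, 55/14, 29/7, 61/14, 32/7, 67/14.
h(3.5) ≈ 1.50408, h(26/7) ≈ 1.55060, h(55/14) ≈ 1.59505, h(29/7) ≈ 1.63761, h(61/14) ≈ 1.67843, h(32/7) ≈ 1.71765, h(67/14) ≈ 1.75539.
Sum = Δt · [h(3.5) + h(26/7) + h(55/14) + ...].
Sum ≈ 2.45117.

2.45117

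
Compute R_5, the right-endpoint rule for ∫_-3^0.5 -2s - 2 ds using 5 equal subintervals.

-0.7

Δs = (0.5 − (-3))/5 = 0.7.
Right endpoints: -2.3, -1.6, -0.9, -0.2, 0.5.
f(-2.3) = 2.6, f(-1.6) = 1.2, f(-0.9) = -0.2, f(-0.2) = -1.6, f(0.5) = -3.
Sum = Δs · [f(-2.3) + f(-1.6) + f(-0.9) + f(-0.2) + f(0.5)].
Sum = -0.7.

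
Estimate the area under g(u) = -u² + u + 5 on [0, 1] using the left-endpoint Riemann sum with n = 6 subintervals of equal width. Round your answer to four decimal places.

Δu = (1 − 0)/6 = 1/6.
Left endpoints: 0, 1/6, 1/3, 0.5, 2/3, 5/6.
g(0) = 5, g(1/6) = 185/36, g(1/3) = 47/9, g(0.5) = 5.25, g(2/3) = 47/9, g(5/6) = 185/36.
Sum = Δu · [g(0) + g(1/6) + g(1/3) + ...].
Sum ≈ 5.1620.

5.1620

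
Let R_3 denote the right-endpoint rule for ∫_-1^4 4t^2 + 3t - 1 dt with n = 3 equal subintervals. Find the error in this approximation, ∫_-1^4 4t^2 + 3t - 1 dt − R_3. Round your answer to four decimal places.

Exact integral: ∫_-1^4 f(t) dt ≈ 104.166667.
R_3 ≈ 175.925926.
Error ≈ 104.166667 − 175.925926 ≈ -71.7593.

-71.7593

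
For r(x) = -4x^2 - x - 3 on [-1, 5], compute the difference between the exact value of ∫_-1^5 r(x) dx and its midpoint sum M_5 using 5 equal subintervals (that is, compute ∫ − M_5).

Exact integral: ∫_-1^5 r(x) dx = -198.
M_5 = -195.12.
Error = -198 − (-195.12) = -2.88.

-2.88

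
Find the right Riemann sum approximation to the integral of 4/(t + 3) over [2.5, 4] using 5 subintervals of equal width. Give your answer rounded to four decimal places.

0.9417

Δt = (4 − 2.5)/5 = 0.3.
Right endpoints: 2.8, 3.1, 3.4, 3.7, 4.
f(2.8) = 20/29, f(3.1) = 40/61, f(3.4) = 0.625, f(3.7) = 40/67, f(4) = 4/7.
Sum = Δt · [f(2.8) + f(3.1) + f(3.4) + f(3.7) + f(4)].
Sum ≈ 0.9417.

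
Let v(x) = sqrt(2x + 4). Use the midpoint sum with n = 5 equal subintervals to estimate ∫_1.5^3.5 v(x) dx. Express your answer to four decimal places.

5.9880

Δx = (3.5 − 1.5)/5 = 0.4.
Midpoints: 1.7, 2.1, 2.5, 2.9, 3.3.
v(1.7) ≈ 2.7203, v(2.1) ≈ 2.8636, v(2.5) ≈ 3.0000, v(2.9) ≈ 3.1305, v(3.3) ≈ 3.2558.
Sum = Δx · [v(1.7) + v(2.1) + v(2.5) + v(2.9) + v(3.3)].
Sum ≈ 5.9880.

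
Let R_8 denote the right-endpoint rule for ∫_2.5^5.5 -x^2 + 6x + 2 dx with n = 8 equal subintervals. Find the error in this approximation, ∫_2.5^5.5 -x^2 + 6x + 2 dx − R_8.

1.1953125

Exact integral: ∫_2.5^5.5 f(x) dx = 27.75.
R_8 = 26.5546875.
Error = 27.75 − 26.5546875 = 1.1953125.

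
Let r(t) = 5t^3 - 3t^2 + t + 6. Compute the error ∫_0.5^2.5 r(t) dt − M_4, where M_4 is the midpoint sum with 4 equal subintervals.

0.8125

Exact integral: ∫_0.5^2.5 r(t) dt = 48.25.
M_4 = 47.4375.
Error = 48.25 − 47.4375 = 0.8125.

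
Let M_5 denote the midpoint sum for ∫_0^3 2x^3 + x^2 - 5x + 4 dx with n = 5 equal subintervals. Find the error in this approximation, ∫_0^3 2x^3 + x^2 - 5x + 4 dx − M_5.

Exact integral: ∫_0^3 f(x) dx = 39.
M_5 = 38.1.
Error = 39 − 38.1 = 0.9.

0.9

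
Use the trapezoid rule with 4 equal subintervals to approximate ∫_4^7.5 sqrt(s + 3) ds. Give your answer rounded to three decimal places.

Δs = (7.5 − 4)/4 = 0.875.
f(4) ≈ 2.646, f(4.875) ≈ 2.806, f(5.75) ≈ 2.958, f(6.625) ≈ 3.102, f(7.5) ≈ 3.240.
T_4 = (Δs/2)·[f(s_0) + 2f(s_1) + 2f(s_2) + 2f(s_3) + f(s_4)].
Sum ≈ 10.334.

10.334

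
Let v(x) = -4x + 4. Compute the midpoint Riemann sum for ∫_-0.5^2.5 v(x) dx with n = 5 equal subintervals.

Δx = (2.5 − (-0.5))/5 = 0.6.
Midpoints: -0.2, 0.4, 1, 1.6, 2.2.
v(-0.2) = 4.8, v(0.4) = 2.4, v(1) = 0, v(1.6) = -2.4, v(2.2) = -4.8.
Sum = Δx · [v(-0.2) + v(0.4) + v(1) + v(1.6) + v(2.2)].
Sum = 0.

0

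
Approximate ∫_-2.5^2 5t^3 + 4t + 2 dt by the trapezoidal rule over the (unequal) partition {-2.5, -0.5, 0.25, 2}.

Subinterval widths: 2, 0.75, 1.75.
f(-2.5) = -86.125, f(-0.5) = -0.625, f(0.25) = 3.078125, f(2) = 50.
On each subinterval the trapezoid contributes (Δt_i/2)·[f(t_{i-1}) + f(t_i)].
Sum = -39.38671875.

-39.38671875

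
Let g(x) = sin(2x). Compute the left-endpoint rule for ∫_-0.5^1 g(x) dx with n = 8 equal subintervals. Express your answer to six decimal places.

Δx = (1 − (-0.5))/8 = 0.1875.
Left endpoints: -0.5, -0.3125, -0.125, 0.0625, 0.25, 0.4375, 0.625, 0.8125.
g(-0.5) ≈ -0.841471, g(-0.3125) ≈ -0.585097, g(-0.125) ≈ -0.247404, g(0.0625) ≈ 0.124675, g(0.25) ≈ 0.479426, g(0.4375) ≈ 0.767544, g(0.625) ≈ 0.948985, g(0.8125) ≈ 0.998531.
Sum = Δx · [g(-0.5) + g(-0.3125) + g(-0.125) + ...].
Sum ≈ 0.308473.

0.308473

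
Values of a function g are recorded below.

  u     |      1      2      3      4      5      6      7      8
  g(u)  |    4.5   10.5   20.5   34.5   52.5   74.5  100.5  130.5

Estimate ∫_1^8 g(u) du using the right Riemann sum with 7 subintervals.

Δu = 1.
Sum = 1·[10.5 + 20.5 + 34.5 + 52.5 + 74.5 + 100.5 + 130.5] = 423.5.

423.5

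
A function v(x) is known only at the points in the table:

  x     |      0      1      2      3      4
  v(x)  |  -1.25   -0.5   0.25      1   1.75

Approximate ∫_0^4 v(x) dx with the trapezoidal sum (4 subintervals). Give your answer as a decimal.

1

Δx = 1.
T_4 = (1/2)·[(-1.25) + 2·(-0.5) + 2·0.25 + 2·1 + 1.75] = 1.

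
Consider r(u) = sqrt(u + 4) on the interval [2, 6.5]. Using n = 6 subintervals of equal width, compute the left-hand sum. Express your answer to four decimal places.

Δu = (6.5 − 2)/6 = 0.75.
Left endpoints: 2, 2.75, 3.5, 4.25, 5, 5.75.
r(2) ≈ 2.4495, r(2.75) ≈ 2.5981, r(3.5) ≈ 2.7386, r(4.25) ≈ 2.8723, r(5) ≈ 3.0000, r(5.75) ≈ 3.1225.
Sum = Δu · [r(2) + r(2.75) + r(3.5) + ...].
Sum ≈ 12.5857.

12.5857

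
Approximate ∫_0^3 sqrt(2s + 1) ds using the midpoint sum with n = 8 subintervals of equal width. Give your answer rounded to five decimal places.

Δs = (3 − 0)/8 = 0.375.
Midpoints: 0.1875, 0.5625, 0.9375, 1.3125, 1.6875, 2.0625, 2.4375, 2.8125.
f(0.1875) ≈ 1.17260, f(0.5625) ≈ 1.45774, f(0.9375) ≈ 1.69558, f(1.3125) ≈ 1.90394, f(1.6875) ≈ 2.09165, f(2.0625) ≈ 2.26385, f(2.4375) ≈ 2.42384, f(2.8125) ≈ 2.57391.
Sum = Δs · [f(0.1875) + f(0.5625) + f(0.9375) + ...].
Sum ≈ 5.84367.

5.84367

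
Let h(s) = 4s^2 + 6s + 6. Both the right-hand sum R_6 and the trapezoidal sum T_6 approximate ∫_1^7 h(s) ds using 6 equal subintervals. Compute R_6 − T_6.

114

R_6 = 754.
T_6 = 640.
R_6 − T_6 = 114.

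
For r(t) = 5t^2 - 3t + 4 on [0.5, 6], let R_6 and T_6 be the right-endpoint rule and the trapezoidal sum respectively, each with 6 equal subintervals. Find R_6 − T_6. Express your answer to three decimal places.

74.365

R_6 ≈ 406.38252.
T_6 ≈ 332.01794.
R_6 − T_6 ≈ 74.365.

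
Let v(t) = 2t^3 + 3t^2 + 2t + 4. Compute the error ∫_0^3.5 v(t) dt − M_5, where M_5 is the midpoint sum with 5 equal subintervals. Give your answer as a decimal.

1.929375

Exact integral: ∫_0^3.5 v(t) dt = 144.15625.
M_5 = 142.226875.
Error = 144.15625 − 142.226875 = 1.929375.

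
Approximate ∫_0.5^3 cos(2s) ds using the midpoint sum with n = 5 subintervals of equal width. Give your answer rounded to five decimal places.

Δs = (3 − 0.5)/5 = 0.5.
Midpoints: 0.75, 1.25, 1.75, 2.25, 2.75.
f(0.75) ≈ 0.07074, f(1.25) ≈ -0.80114, f(1.75) ≈ -0.93646, f(2.25) ≈ -0.21080, f(2.75) ≈ 0.70867.
Sum = Δs · [f(0.75) + f(1.25) + f(1.75) + f(2.25) + f(2.75)].
Sum ≈ -0.58449.

-0.58449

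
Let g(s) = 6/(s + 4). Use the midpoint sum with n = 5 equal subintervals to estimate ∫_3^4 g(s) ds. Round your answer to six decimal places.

0.801141

Δs = (4 − 3)/5 = 0.2.
Midpoints: 3.1, 3.3, 3.5, 3.7, 3.9.
g(3.1) = 60/71, g(3.3) = 60/73, g(3.5) = 0.8, g(3.7) = 60/77, g(3.9) = 60/79.
Sum = Δs · [g(3.1) + g(3.3) + g(3.5) + g(3.7) + g(3.9)].
Sum ≈ 0.801141.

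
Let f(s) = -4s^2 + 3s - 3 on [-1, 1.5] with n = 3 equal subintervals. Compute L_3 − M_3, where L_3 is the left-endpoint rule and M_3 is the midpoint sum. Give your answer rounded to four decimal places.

-2.7778

L_3 ≈ -13.657407.
M_3 ≈ -10.879630.
L_3 − M_3 ≈ -2.7778.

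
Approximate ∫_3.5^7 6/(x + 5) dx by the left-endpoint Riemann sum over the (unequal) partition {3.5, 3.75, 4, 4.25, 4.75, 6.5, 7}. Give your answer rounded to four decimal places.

2.1767

Subinterval widths: 0.25, 0.25, 0.25, 0.5, 1.75, 0.5.
Left endpoints: 3.5, 3.75, 4, 4.25, 4.75, 6.5.
f(3.5) = 12/17, f(3.75) = 24/35, f(4) = 2/3, f(4.25) = 24/37, f(4.75) = 8/13, f(6.5) = 12/23.
Sum = Σ Δx_i · f(x_i).
Sum ≈ 2.1767.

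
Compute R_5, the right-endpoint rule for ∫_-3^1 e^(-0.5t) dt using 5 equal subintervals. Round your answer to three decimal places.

Δt = (1 − (-3))/5 = 0.8.
Right endpoints: -2.2, -1.4, -0.6, 0.2, 1.
f(-2.2) ≈ 3.004, f(-1.4) ≈ 2.014, f(-0.6) ≈ 1.350, f(0.2) ≈ 0.905, f(1) ≈ 0.607.
Sum = Δt · [f(-2.2) + f(-1.4) + f(-0.6) + f(0.2) + f(1)].
Sum ≈ 6.303.

6.303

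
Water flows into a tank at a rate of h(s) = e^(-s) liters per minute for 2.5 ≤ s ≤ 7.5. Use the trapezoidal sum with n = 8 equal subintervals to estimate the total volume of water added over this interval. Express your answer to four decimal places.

Δs = (7.5 − 2.5)/8 = 0.625.
h(2.5) ≈ 0.0821, h(3.125) ≈ 0.0439, h(3.75) ≈ 0.0235, h(4.375) ≈ 0.0126, h(5) ≈ 0.0067, h(5.625) ≈ 0.0036, h(6.25) ≈ 0.0019, h(6.875) ≈ 0.0010, h(7.5) ≈ 0.0006.
T_8 = (Δs/2)·[h(s_0) + 2h(s_1) + ... + 2h(s_{7}) + h(s_8)].
Sum ≈ 0.0842.

0.0842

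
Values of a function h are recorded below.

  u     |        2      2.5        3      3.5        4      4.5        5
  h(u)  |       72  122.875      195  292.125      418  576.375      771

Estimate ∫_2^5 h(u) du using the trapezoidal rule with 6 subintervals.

1012.9375

Δu = 0.5.
T_6 = (0.5/2)·[72 + 2·122.875 + 2·195 + 2·292.125 + 2·418 + 2·576.375 + 771] = 1012.9375.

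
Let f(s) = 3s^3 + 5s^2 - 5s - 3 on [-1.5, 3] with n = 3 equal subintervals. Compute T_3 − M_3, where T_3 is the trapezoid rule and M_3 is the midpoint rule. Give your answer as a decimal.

T_3 = 97.03125.
M_3 = 67.2890625.
T_3 − M_3 = 29.7421875.

29.7421875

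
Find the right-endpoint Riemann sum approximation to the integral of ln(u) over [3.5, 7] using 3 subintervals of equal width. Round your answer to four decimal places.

6.1249

Δu = (7 − 3.5)/3 = 7/6.
Right endpoints: 14/3, 35/6, 7.
f(14/3) ≈ 1.5404, f(35/6) ≈ 1.7636, f(7) ≈ 1.9459.
Sum = Δu · [f(14/3) + f(35/6) + f(7)].
Sum ≈ 6.1249.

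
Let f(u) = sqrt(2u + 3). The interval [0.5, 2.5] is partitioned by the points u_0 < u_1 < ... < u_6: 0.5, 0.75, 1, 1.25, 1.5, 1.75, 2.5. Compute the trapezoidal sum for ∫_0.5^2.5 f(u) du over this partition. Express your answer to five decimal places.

Subinterval widths: 0.25, 0.25, 0.25, 0.25, 0.25, 0.75.
f(0.5) ≈ 2.00000, f(0.75) ≈ 2.12132, f(1) ≈ 2.23607, f(1.25) ≈ 2.34521, f(1.5) ≈ 2.44949, f(1.75) ≈ 2.54951, f(2.5) ≈ 2.82843.
On each subinterval the trapezoid contributes (Δu_i/2)·[f(u_{i-1}) + f(u_i)].
Sum ≈ 4.87344.

4.87344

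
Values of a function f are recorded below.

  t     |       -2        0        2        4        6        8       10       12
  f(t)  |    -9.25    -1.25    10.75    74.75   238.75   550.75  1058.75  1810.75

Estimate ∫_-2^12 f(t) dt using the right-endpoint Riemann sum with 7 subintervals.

7486.5

Δt = 2.
Sum = 2·[(-1.25) + 10.75 + 74.75 + 238.75 + 550.75 + 1058.75 + 1810.75] = 7486.5.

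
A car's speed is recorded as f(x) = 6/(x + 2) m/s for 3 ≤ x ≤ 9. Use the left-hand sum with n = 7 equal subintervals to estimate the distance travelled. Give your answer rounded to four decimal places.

Δx = (9 − 3)/7 = 6/7.
Left endpoints: 3, 27/7, 33/7, 39/7, 45/7, 51/7, 57/7.
f(3) = 1.2, f(27/7) = 42/41, f(33/7) = 42/47, f(39/7) = 42/53, f(45/7) = 42/59, f(51/7) = 42/65, f(57/7) = 42/71.
Sum = Δx · [f(3) + f(27/7) + f(33/7) + ...].
Sum ≈ 5.0229.

5.0229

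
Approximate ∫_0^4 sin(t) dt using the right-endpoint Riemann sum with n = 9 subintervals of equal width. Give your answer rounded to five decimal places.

Δt = (4 − 0)/9 = 4/9.
Right endpoints: 4/9, 8/9, 4/3, 16/9, 20/9, 8/3, 28/9, 32/9, 4.
f(4/9) ≈ 0.42996, f(8/9) ≈ 0.77637, f(4/3) ≈ 0.97194, f(16/9) ≈ 0.97866, f(20/9) ≈ 0.79522, f(8/3) ≈ 0.45727, f(28/9) ≈ 0.03048, f(32/9) ≈ -0.40224, f(4) ≈ -0.75680.
Sum = Δt · [f(4/9) + f(8/9) + f(4/3) + ...].
Sum ≈ 1.45815.

1.45815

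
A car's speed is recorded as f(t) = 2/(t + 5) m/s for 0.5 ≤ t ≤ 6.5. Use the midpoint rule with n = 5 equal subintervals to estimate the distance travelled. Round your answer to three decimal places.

Δt = (6.5 − 0.5)/5 = 1.2.
Midpoints: 1.1, 2.3, 3.5, 4.7, 5.9.
f(1.1) = 20/61, f(2.3) = 20/73, f(3.5) = 4/17, f(4.7) = 20/97, f(5.9) = 20/109.
Sum = Δt · [f(1.1) + f(2.3) + f(3.5) + f(4.7) + f(5.9)].
Sum ≈ 1.472.

1.472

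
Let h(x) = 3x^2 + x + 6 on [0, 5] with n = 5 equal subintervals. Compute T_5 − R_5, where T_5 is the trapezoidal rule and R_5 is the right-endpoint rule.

-40

T_5 = 170.
R_5 = 210.
T_5 − R_5 = -40.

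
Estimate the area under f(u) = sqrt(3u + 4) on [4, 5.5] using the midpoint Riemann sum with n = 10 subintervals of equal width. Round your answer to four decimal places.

Δu = (5.5 − 4)/10 = 0.15.
Midpoints: 4.075, 4.225, 4.375, 4.525, 4.675, 4.825, 4.975, 5.125, 5.275, 5.425.
f(4.075) ≈ 4.0280, f(4.225) ≈ 4.0835, f(4.375) ≈ 4.1382, f(4.525) ≈ 4.1923, f(4.675) ≈ 4.2456, f(4.825) ≈ 4.2983, f(4.975) ≈ 4.3503, f(5.125) ≈ 4.4017, f(5.275) ≈ 4.4525, f(5.425) ≈ 4.5028.
Sum = Δu · [f(4.075) + f(4.225) + f(4.375) + ...].
Sum ≈ 6.4040.

6.4040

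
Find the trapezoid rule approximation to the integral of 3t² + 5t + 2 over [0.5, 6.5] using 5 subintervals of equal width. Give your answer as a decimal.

395.82

Δt = (6.5 − 0.5)/5 = 1.2.
f(0.5) = 5.25, f(1.7) = 19.17, f(2.9) = 41.73, f(4.1) = 72.93, f(5.3) = 112.77, f(6.5) = 161.25.
T_5 = (Δt/2)·[f(t_0) + 2f(t_1) + ... + 2f(t_{4}) + f(t_5)].
Sum = 395.82.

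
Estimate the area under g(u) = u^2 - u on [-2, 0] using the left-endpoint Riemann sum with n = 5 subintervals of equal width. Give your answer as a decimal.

5.92

Δu = (0 − (-2))/5 = 0.4.
Left endpoints: -2, -1.6, -1.2, -0.8, -0.4.
g(-2) = 6, g(-1.6) = 4.16, g(-1.2) = 2.64, g(-0.8) = 1.44, g(-0.4) = 0.56.
Sum = Δu · [g(-2) + g(-1.6) + g(-1.2) + g(-0.8) + g(-0.4)].
Sum = 5.92.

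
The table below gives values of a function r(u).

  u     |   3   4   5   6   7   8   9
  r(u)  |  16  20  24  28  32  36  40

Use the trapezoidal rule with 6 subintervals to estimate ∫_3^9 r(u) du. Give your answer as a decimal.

168

Δu = 1.
T_6 = (1/2)·[16 + 2·20 + 2·24 + 2·28 + 2·32 + 2·36 + 40] = 168.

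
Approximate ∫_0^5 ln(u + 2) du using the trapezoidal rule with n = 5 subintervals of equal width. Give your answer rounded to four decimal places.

Δu = (5 − 0)/5 = 1.
f(0) ≈ 0.6931, f(1) ≈ 1.0986, f(2) ≈ 1.3863, f(3) ≈ 1.6094, f(4) ≈ 1.7918, f(5) ≈ 1.9459.
T_5 = (Δu/2)·[f(u_0) + 2f(u_1) + ... + 2f(u_{4}) + f(u_5)].
Sum ≈ 7.2056.

7.2056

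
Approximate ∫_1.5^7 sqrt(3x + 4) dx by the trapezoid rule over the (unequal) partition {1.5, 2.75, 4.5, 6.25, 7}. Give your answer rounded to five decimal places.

22.23007

Subinterval widths: 1.25, 1.75, 1.75, 0.75.
f(1.5) ≈ 2.91548, f(2.75) ≈ 3.50000, f(4.5) ≈ 4.18330, f(6.25) ≈ 4.76970, f(7) ≈ 5.00000.
On each subinterval the trapezoid contributes (Δx_i/2)·[f(x_{i-1}) + f(x_i)].
Sum ≈ 22.23007.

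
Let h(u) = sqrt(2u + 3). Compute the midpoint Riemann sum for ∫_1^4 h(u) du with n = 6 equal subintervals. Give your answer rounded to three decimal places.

Δu = (4 − 1)/6 = 0.5.
Midpoints: 1.25, 1.75, 2.25, 2.75, 3.25, 3.75.
h(1.25) ≈ 2.345, h(1.75) ≈ 2.550, h(2.25) ≈ 2.739, h(2.75) ≈ 2.915, h(3.25) ≈ 3.082, h(3.75) ≈ 3.240.
Sum = Δu · [h(1.25) + h(1.75) + h(2.25) + ...].
Sum ≈ 8.436.

8.436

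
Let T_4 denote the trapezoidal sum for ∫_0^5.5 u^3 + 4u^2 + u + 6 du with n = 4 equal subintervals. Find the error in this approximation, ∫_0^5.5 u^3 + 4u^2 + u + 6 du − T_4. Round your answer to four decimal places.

-21.2301

Exact integral: ∫_0^5.5 f(u) du ≈ 498.723958.
T_4 ≈ 519.954102.
Error ≈ 498.723958 − 519.954102 ≈ -21.2301.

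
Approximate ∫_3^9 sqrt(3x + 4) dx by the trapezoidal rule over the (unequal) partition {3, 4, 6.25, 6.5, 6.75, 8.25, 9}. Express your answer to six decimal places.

Subinterval widths: 1, 2.25, 0.25, 0.25, 1.5, 0.75.
f(3) ≈ 3.605551, f(4) ≈ 4.000000, f(6.25) ≈ 4.769696, f(6.5) ≈ 4.847680, f(6.75) ≈ 4.924429, f(8.25) ≈ 5.361903, f(9) ≈ 5.567764.
On each subinterval the trapezoid contributes (Δx_i/2)·[f(x_{i-1}) + f(x_i)].
Sum ≈ 27.905743.

27.905743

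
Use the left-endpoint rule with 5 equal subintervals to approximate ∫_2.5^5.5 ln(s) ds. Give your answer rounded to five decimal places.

Δs = (5.5 − 2.5)/5 = 0.6.
Left endpoints: 2.5, 3.1, 3.7, 4.3, 4.9.
f(2.5) ≈ 0.91629, f(3.1) ≈ 1.13140, f(3.7) ≈ 1.30833, f(4.3) ≈ 1.45862, f(4.9) ≈ 1.58924.
Sum = Δs · [f(2.5) + f(3.1) + f(3.7) + f(4.3) + f(4.9)].
Sum ≈ 3.84233.

3.84233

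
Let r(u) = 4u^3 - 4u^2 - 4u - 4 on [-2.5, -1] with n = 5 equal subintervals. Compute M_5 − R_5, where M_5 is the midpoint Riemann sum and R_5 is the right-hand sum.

M_5 = -52.78125.
R_5 = -42.6.
M_5 − R_5 = -10.18125.

-10.18125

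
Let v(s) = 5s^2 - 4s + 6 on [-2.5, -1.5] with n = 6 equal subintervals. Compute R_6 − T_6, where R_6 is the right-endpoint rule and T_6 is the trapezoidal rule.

-2

R_6 ≈ 32.43981.
T_6 ≈ 34.43981.
R_6 − T_6 = -2.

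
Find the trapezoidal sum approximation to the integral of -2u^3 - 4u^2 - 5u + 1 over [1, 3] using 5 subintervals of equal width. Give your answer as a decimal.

-93.52

Δu = (3 − 1)/5 = 0.4.
f(1) = -10, f(1.4) = -19.328, f(1.8) = -32.624, f(2.2) = -50.656, f(2.6) = -74.192, f(3) = -104.
T_5 = (Δu/2)·[f(u_0) + 2f(u_1) + ... + 2f(u_{4}) + f(u_5)].
Sum = -93.52.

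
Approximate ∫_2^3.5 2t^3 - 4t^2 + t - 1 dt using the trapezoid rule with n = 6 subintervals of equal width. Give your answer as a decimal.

23.3515625

Δt = (3.5 − 2)/6 = 0.25.
f(2) = 1, f(2.25) = 3.78125, f(2.5) = 7.75, f(2.75) = 13.09375, f(3) = 20, f(3.25) = 28.65625, f(3.5) = 39.25.
T_6 = (Δt/2)·[f(t_0) + 2f(t_1) + ... + 2f(t_{5}) + f(t_6)].
Sum = 23.3515625.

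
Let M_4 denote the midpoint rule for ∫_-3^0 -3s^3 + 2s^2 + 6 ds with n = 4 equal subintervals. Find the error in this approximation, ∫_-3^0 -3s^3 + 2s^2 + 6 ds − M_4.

Exact integral: ∫_-3^0 f(s) ds = 96.75.
M_4 = 94.5703125.
Error = 96.75 − 94.5703125 = 2.1796875.

2.1796875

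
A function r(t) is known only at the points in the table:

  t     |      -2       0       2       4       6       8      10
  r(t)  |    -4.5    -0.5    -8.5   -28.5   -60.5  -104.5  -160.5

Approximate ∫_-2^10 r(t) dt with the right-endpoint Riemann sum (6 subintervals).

-726

Δt = 2.
Sum = 2·[(-0.5) + (-8.5) + (-28.5) + (-60.5) + (-104.5) + (-160.5)] = -726.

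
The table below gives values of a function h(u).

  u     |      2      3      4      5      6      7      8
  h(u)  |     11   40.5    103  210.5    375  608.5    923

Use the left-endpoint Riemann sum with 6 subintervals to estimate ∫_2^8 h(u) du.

1348.5

Δu = 1.
Sum = 1·[11 + 40.5 + 103 + 210.5 + 375 + 608.5] = 1348.5.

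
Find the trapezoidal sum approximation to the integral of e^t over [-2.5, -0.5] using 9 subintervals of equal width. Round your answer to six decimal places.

0.526602

Δt = (-0.5 − (-2.5))/9 = 2/9.
f(-2.5) ≈ 0.082085, f(-41/18) ≈ 0.102512, f(-37/18) ≈ 0.128022, f(-11/6) ≈ 0.159880, f(-29/18) ≈ 0.199666, f(-25/18) ≈ 0.249352, f(-7/6) ≈ 0.311403, f(-17/18) ≈ 0.388896, f(-13/18) ≈ 0.485672, f(-0.5) ≈ 0.606531.
T_9 = (Δt/2)·[f(t_0) + 2f(t_1) + ... + 2f(t_{8}) + f(t_9)].
Sum ≈ 0.526602.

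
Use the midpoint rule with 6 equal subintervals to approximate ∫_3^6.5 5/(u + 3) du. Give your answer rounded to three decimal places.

Δu = (6.5 − 3)/6 = 7/12.
Midpoints: 79/24, 3.875, 107/24, 121/24, 5.625, 149/24.
f(79/24) = 120/151, f(3.875) = 8/11, f(107/24) = 120/179, f(121/24) = 120/193, f(5.625) = 40/69, f(149/24) = 120/221.
Sum = Δu · [f(79/24) + f(3.875) + f(107/24) + ...].
Sum ≈ 2.296.

2.296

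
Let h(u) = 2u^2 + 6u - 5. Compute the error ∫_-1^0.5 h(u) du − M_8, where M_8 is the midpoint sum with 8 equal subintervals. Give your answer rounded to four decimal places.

0.0088

Exact integral: ∫_-1^0.5 h(u) du = -9.
M_8 ≈ -9.008789.
Error ≈ -9 − (-9.008789) ≈ 0.0088.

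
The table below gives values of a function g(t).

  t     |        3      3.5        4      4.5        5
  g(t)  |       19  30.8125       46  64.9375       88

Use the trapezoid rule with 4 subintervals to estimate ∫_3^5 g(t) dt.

97.625

Δt = 0.5.
T_4 = (0.5/2)·[19 + 2·30.8125 + 2·46 + 2·64.9375 + 88] = 97.625.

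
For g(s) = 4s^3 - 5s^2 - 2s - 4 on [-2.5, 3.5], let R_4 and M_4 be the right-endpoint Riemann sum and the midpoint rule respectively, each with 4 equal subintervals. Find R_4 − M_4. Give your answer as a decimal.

R_4 = 129.75.
M_4 = -17.625.
R_4 − M_4 = 147.375.

147.375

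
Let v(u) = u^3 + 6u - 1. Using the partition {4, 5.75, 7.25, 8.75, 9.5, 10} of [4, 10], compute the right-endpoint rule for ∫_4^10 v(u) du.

Subinterval widths: 1.75, 1.5, 1.5, 0.75, 0.5.
Right endpoints: 5.75, 7.25, 8.75, 9.5, 10.
v(5.75) = 223.609375, v(7.25) = 423.578125, v(8.75) = 721.421875, v(9.5) = 913.375, v(10) = 1059.
Sum = Σ Δu_i · v(u_i).
Sum = 3323.34765625.

3323.34765625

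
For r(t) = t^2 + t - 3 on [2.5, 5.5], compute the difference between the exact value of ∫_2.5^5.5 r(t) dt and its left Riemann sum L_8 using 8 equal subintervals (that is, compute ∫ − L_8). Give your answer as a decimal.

4.9921875

Exact integral: ∫_2.5^5.5 r(t) dt = 53.25.
L_8 = 48.2578125.
Error = 53.25 − 48.2578125 = 4.9921875.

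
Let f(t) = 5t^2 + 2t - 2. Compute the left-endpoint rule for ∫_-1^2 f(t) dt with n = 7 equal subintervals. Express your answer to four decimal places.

Δt = (2 − (-1))/7 = 3/7.
Left endpoints: -1, -4/7, -1/7, 2/7, 5/7, 8/7, 11/7.
f(-1) = 1, f(-4/7) = -74/49, f(-1/7) = -107/49, f(2/7) = -50/49, f(5/7) = 97/49, f(8/7) = 334/49, f(11/7) = 661/49.
Sum = Δt · [f(-1) + f(-4/7) + f(-1/7) + ...].
Sum ≈ 7.9592.

7.9592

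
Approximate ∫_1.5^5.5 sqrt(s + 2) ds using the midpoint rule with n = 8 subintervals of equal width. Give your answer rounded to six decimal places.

Δs = (5.5 − 1.5)/8 = 0.5.
Midpoints: 1.75, 2.25, 2.75, 3.25, 3.75, 4.25, 4.75, 5.25.
f(1.75) ≈ 1.936492, f(2.25) ≈ 2.061553, f(2.75) ≈ 2.179449, f(3.25) ≈ 2.291288, f(3.75) ≈ 2.397916, f(4.25) ≈ 2.500000, f(4.75) ≈ 2.598076, f(5.25) ≈ 2.692582.
Sum = Δs · [f(1.75) + f(2.25) + f(2.75) + ...].
Sum ≈ 9.328678.

9.328678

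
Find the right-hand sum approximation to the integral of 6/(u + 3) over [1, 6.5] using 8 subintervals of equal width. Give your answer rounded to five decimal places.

Δu = (6.5 − 1)/8 = 0.6875.
Right endpoints: 1.6875, 2.375, 3.0625, 3.75, 4.4375, 5.125, 5.8125, 6.5.
f(1.6875) = 1.28, f(2.375) = 48/43, f(3.0625) = 96/97, f(3.75) = 8/9, f(4.4375) = 96/119, f(5.125) = 48/65, f(5.8125) = 32/47, f(6.5) = 12/19.
Sum = Δu · [f(1.6875) + f(2.375) + f(3.0625) + ...].
Sum ≈ 4.90358.

4.90358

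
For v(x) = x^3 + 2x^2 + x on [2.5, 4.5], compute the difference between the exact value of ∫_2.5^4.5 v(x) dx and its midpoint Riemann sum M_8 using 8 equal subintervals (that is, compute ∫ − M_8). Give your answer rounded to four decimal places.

0.1302

Exact integral: ∫_2.5^4.5 v(x) dx ≈ 150.083333.
M_8 = 149.953125.
Error ≈ 150.083333 − 149.953125 ≈ 0.1302.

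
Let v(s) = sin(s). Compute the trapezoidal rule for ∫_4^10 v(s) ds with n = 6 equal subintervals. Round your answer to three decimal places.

Δs = (10 − 4)/6 = 1.
v(4) ≈ -0.757, v(5) ≈ -0.959, v(6) ≈ -0.279, v(7) ≈ 0.657, v(8) ≈ 0.989, v(9) ≈ 0.412, v(10) ≈ -0.544.
T_6 = (Δs/2)·[v(s_0) + 2v(s_1) + ... + 2v(s_{5}) + v(s_6)].
Sum ≈ 0.170.

0.170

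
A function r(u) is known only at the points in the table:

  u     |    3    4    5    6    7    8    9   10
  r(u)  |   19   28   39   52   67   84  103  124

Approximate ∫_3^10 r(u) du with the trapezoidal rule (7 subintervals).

Δu = 1.
T_7 = (1/2)·[19 + 2·28 + 2·39 + 2·52 + 2·67 + 2·84 + 2·103 + 124] = 444.5.

444.5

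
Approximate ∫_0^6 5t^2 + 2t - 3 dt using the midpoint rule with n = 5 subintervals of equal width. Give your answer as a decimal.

374.4

Δt = (6 − 0)/5 = 1.2.
Midpoints: 0.6, 1.8, 3, 4.2, 5.4.
f(0.6) = 0, f(1.8) = 16.8, f(3) = 48, f(4.2) = 93.6, f(5.4) = 153.6.
Sum = Δt · [f(0.6) + f(1.8) + f(3) + f(4.2) + f(5.4)].
Sum = 374.4.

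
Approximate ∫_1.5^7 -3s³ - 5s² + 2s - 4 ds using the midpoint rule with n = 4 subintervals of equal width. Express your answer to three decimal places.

-2300.767

Δs = (7 − 1.5)/4 = 1.375.
Midpoints: 2.1875, 3.5625, 4.9375, 6.3125.
f(2.1875) = -225089/4096, f(3.5625) = -802699/4096, f(4.9375) = -1954333/4096, f(6.3125) = -3871655/4096.
Sum = Δs · [f(2.1875) + f(3.5625) + f(4.9375) + f(6.3125)].
Sum ≈ -2300.767.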